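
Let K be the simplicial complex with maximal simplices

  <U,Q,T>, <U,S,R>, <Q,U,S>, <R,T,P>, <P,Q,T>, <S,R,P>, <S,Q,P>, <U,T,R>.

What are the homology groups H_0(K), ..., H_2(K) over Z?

H_0 ≅ Z,  H_1 = 0,  H_2 ≅ Z.

Take the total order P < Q < R < S < T < U on the vertex set. Then K (dimension 2) consists of the simplices:

  0-simplices (6): P, Q, R, S, T, U
  1-simplices (12): PQ, PR, PS, PT, QS, QT, QU, RS, RT, RU, SU, TU
  2-simplices (8): PQS, PQT, PRS, PRT, QSU, QTU, RSU, RTU

Hence C_0 ≅ Z^6, C_1 ≅ Z^12, C_2 ≅ Z^8.

The boundary map ∂_1: C_1 → C_0 maps an edge to its endpoints' difference, ∂[p,q] = q − p. For instance
  ∂QS = S − Q.
The resulting 6×12 matrix has rank 5, and its Smith normal form has invariant factors (1,1,1,1,1).

∂_2: C_2 → C_1 sends each 2-simplex [p,q,r] to [q,r] − [p,r] + [p,q]. For instance
  ∂PQT = QT − PT + PQ,
  ∂QTU = TU − QU + QT.
As a 12×8 matrix over Z this has rank 7, with invariant factors (1,1,1,1,1,1,1).

Reading off H_k = ker ∂_k / im ∂_{k+1}:

  H_0: rank C_0 − rank ∂_1 = 6 − 5 = 1, and the invariant factors of ∂_1 are all 1, so H_0 = Z.
  H_1: rank ker ∂_1 − rank ∂_2 = (12 − 5) − 7 = 0, and the invariant factors of ∂_2 are all 1, so H_1 = 0.
  H_2: rank ker ∂_2 − rank ∂_3 = (8 − 7) − 0 = 1, and there is no ∂_3, so H_2 = Z.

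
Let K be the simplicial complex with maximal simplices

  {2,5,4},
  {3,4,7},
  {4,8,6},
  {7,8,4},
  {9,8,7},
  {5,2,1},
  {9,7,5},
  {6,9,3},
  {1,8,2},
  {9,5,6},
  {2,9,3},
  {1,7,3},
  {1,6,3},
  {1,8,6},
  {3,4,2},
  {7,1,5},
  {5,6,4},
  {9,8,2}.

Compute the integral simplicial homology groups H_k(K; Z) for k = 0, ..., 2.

H_0 = Z,  H_1 = Z^2,  H_2 = Z.

We work with the vertex ordering 1 < 2 < 3 < 4 < 5 < 6 < 7 < 8 < 9. The simplices of K, each written with vertices in increasing order, are:

  0-simplices (9): [1], [2], [3], [4], [5], [6], [7], [8], [9]
  1-simplices (27): (27 of them)
  2-simplices (18): [1,2,5], [1,2,8], [1,3,6], [1,3,7], [1,5,7], [1,6,8], [2,3,4], [2,3,9], [2,4,5], [2,8,9], [3,4,7], [3,6,9], [4,5,6], [4,6,8], [4,7,8], [5,6,9], [5,7,9], [7,8,9]

giving chain groups C_0 ≅ Z^9, C_1 ≅ Z^27, C_2 ≅ Z^18.

∂_1: C_1 → C_0 is given by ∂[p,q] = [q] − [p].
As a 9×27 matrix over Z this has rank 8, with invariant factors (1,1,1,1,1,1,1,1).

∂_2: C_2 → C_1 sends each 2-simplex [p,q,r] to [q,r] − [p,r] + [p,q]. For instance
  ∂[2,4,5] = [4,5] − [2,5] + [2,4],
  ∂[2,8,9] = [8,9] − [2,9] + [2,8].
The resulting 27×18 matrix has rank 17, and its Smith normal form has invariant factors (1,1,1,1,1,1,1,1,1,1,1,1,1,1,1,1,1).

Reading off H_k = ker ∂_k / im ∂_{k+1}:

  H_0: rank C_0 − rank ∂_1 = 9 − 8 = 1, and the invariant factors of ∂_1 are all 1, so H_0 = Z.
  H_1: rank ker ∂_1 − rank ∂_2 = (27 − 8) − 17 = 2, and the invariant factors of ∂_2 are all 1, so H_1 = Z^2.
  H_2: rank ker ∂_2 − rank ∂_3 = (18 − 17) − 0 = 1, and there is no ∂_3, so H_2 = Z.

As a check, the Euler characteristic is 9 − 27 + 18 = 0, which agrees with 1 − 2 + 1 = 0.
(K is a triangulation of the torus T^2.)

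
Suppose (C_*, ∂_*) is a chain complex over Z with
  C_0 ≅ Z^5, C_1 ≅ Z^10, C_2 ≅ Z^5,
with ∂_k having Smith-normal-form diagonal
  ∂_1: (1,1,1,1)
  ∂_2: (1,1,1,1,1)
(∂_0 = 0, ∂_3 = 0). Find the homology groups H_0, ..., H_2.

H_0: b_0 = 5 − 0 − 4 = 1; torsion from ∂_1 factors > 1: none. So H_0 ≅ Z.
H_1: b_1 = 10 − 4 − 5 = 1; torsion from ∂_2 factors > 1: none. So H_1 ≅ Z.
H_2: b_2 = 5 − 5 − 0 = 0; torsion from ∂_3 factors > 1: none. So H_2 ≅ 0.

H_0 ≅ Z,  H_1 ≅ Z,  H_2 = 0.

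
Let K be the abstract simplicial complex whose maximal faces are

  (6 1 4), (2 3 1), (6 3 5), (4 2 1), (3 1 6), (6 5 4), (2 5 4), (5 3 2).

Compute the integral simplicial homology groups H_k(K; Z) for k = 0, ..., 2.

H_0 = Z,  H_1 = 0,  H_2 = Z.

Take the total order 1 < 2 < 3 < 4 < 5 < 6 on the vertex set. Then K (dimension 2) consists of the simplices:

  0-simplices (6): [1], [2], [3], [4], [5], [6]
  1-simplices (12): [1,2], [1,3], [1,4], [1,6], [2,3], [2,4], [2,5], [3,5], [3,6], [4,5], [4,6], [5,6]
  2-simplices (8): [1,2,3], [1,2,4], [1,3,6], [1,4,6], [2,3,5], [2,4,5], [3,5,6], [4,5,6]

giving chain groups C_0 ≅ Z^6, C_1 ≅ Z^12, C_2 ≅ Z^8.

∂_1: C_1 → C_0 sends each edge [p,q] (with p < q) to q − p.
As a 6×12 matrix over Z this has rank 5, with invariant factors (1,1,1,1,1).

∂_2: C_2 → C_1 acts by ∂[p,q,r] = [q,r] − [p,r] + [p,q]. For instance
  ∂[1,2,3] = [2,3] − [1,3] + [1,2],
  ∂[1,4,6] = [4,6] − [1,6] + [1,4].
As a 12×8 matrix over Z this has rank 7, with invariant factors (1,1,1,1,1,1,1).

Now H_k = ker ∂_k / im ∂_{k+1}, so:

  H_0: rank C_0 − rank ∂_1 = 6 − 5 = 1, and the invariant factors of ∂_1 are all 1, so H_0 = Z.
  H_1: rank ker ∂_1 − rank ∂_2 = (12 − 5) − 7 = 0, and the invariant factors of ∂_2 are all 1, so H_1 = 0.
  H_2: rank ker ∂_2 − rank ∂_3 = (8 − 7) − 0 = 1, and there is no ∂_3, so H_2 = Z.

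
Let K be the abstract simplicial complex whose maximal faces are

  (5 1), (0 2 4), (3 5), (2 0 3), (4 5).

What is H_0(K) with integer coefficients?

H_0 = Z.

Take the total order 0 < 1 < 2 < 3 < 4 < 5 on the vertex set. Then K (dimension 2) consists of the simplices:

  0-simplices (6): [0], [1], [2], [3], [4], [5]
  1-simplices (8): [0,2], [0,3], [0,4], [1,5], [2,3], [2,4], [3,5], [4,5]
  2-simplices (2): [0,2,3], [0,2,4]

giving chain groups C_0 ≅ Z^6, C_1 ≅ Z^8, C_2 ≅ Z^2.

The boundary map ∂_1: C_1 → C_0 is given by ∂[p,q] = [q] − [p]. For instance
  ∂[0,2] = [2] − [0].
This gives a 6×8 integer matrix of rank 5; reducing to Smith normal form yields diagonal entries (1,1,1,1,1).

Boundary ∂_2: C_2 → C_1 sends each 2-simplex [p,q,r] to [q,r] − [p,r] + [p,q]. For instance
  ∂[0,2,4] = [2,4] − [0,4] + [0,2],
  ∂[0,2,3] = [2,3] − [0,3] + [0,2].
This gives a 8×2 integer matrix of rank 2; reducing to Smith normal form yields diagonal entries (1,1).

Reading off H_k = ker ∂_k / im ∂_{k+1}:

  H_0: rank C_0 − rank ∂_1 = 6 − 5 = 1, and the invariant factors of ∂_1 are all 1, so H_0 ≅ Z.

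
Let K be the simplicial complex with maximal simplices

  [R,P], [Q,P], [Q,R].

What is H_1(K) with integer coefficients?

H_1 = Z.

Fix the vertex order P < Q < R and write every simplex with vertices in increasing order. Then dim K = 1 and the simplices of K are:

  0-simplices (3): P, Q, R
  1-simplices (3): PQ, PR, QR

so the chain groups are C_0 ≅ Z^3, C_1 ≅ Z^3.

Boundary ∂_1: C_1 → C_0 maps an edge to its endpoints' difference, ∂[p,q] = q − p.
As a 3×3 matrix over Z this has rank 2, with invariant factors (1,1).

From H_k ≅ ker(∂_k) / im(∂_{k+1}) we obtain:

  H_1: rank ker ∂_1 − rank ∂_2 = (3 − 2) − 0 = 1, and there is no ∂_2, so H_1 ≅ Z.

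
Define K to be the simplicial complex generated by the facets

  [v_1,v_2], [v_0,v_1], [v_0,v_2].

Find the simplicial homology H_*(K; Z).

H_0 = Z,  H_1 = Z.

K has 3 vertices, 3 edges.
rank ∂_0 = 0, rank ∂_1 = 2 ⇒ b_0 = 3 − 0 − 2 = 1; all invariant factors of ∂_1 are 1 so no torsion. So H_0 ≅ Z.
rank ∂_1 = 2, rank ∂_2 = 0 ⇒ b_1 = 3 − 2 − 0 = 1. So H_1 ≅ Z.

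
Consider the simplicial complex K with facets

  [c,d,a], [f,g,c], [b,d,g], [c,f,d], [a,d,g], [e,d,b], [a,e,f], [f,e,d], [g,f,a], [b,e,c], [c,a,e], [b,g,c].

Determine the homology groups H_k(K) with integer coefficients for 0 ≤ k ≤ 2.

Fix the vertex order a < b < c < d < e < f < g and write every simplex with vertices in increasing order. Then dim K = 2 and the simplices of K are:

  0-simplices (7): a, b, c, d, e, f, g
  1-simplices (18): ac, ad, ae, af, ag, bc, bd, be, bg, cd, ce, cf, cg, de, df, dg, ef, fg
  2-simplices (12): acd, ace, adg, aef, afg, bce, bcg, bde, bdg, cdf, cfg, def

giving chain groups C_0 ≅ Z^7, C_1 ≅ Z^18, C_2 ≅ Z^12.

Boundary ∂_1: C_1 → C_0 sends each edge [p,q] (with p < q) to q − p.
This gives a 7×18 integer matrix of rank 6; reducing to Smith normal form yields diagonal entries (1,1,1,1,1,1).

Boundary ∂_2: C_2 → C_1 sends each 2-simplex [p,q,r] to [q,r] − [p,r] + [p,q]. For instance
  ∂ace = ce − ae + ac,
  ∂def = ef − df + de.
The 18×12 boundary matrix has rank 12 and Smith normal form diag(1,1,1,1,1,1,1,1,1,1,1,2).

Now H_k = ker ∂_k / im ∂_{k+1}, so:

  H_0: rank C_0 − rank ∂_1 = 7 − 6 = 1, and the invariant factors of ∂_1 are all 1, so H_0 = Z.
  H_1: rank ker ∂_1 − rank ∂_2 = (18 − 6) − 12 = 0, and ∂_2 has invariant factor 2 > 1, so H_1 = Z/2Z.
  H_2: rank ker ∂_2 − rank ∂_3 = (12 − 12) − 0 = 0, and there is no ∂_3, so H_2 = 0.

H_0 = Z,  H_1 = Z/2Z,  H_2 = 0.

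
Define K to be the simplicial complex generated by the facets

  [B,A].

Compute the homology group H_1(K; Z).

We work with the vertex ordering A < B. The simplices of K, each written with vertices in increasing order, are:

  0-simplices (2): A, B
  1-simplices (1): AB

so the chain groups are C_0 ≅ Z^2, C_1 ≅ Z^1.

The boundary map ∂_1: C_1 → C_0 sends each edge [p,q] (with p < q) to q − p. For instance
  ∂AB = B − A.
The resulting 2×1 matrix has rank 1, and its Smith normal form has invariant factors (1).

Computing H_k = (kernel of ∂_k) / (image of ∂_{k+1}):

  H_1: rank ker ∂_1 − rank ∂_2 = (1 − 1) − 0 = 0, and there is no ∂_2, so H_1 ≅ 0.

(K is a triangulation of the 1-simplex.)

H_1 = 0.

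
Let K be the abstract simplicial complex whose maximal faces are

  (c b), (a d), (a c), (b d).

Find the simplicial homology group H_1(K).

K has 4 vertices, 4 edges.
rank ∂_1 = 3, rank ∂_2 = 0 ⇒ b_1 = 4 − 3 − 0 = 1. So H_1 ≅ Z.

H_1 ≅ Z.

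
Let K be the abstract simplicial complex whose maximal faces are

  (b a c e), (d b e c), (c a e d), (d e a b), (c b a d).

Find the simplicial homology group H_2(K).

K has 5 vertices, 10 edges, 10 triangles, 5 3-simplices.
rank ∂_2 = 6, rank ∂_3 = 4 ⇒ b_2 = 10 − 6 − 4 = 0; all invariant factors of ∂_3 are 1 so no torsion. So H_2 ≅ 0.

H_2 = 0.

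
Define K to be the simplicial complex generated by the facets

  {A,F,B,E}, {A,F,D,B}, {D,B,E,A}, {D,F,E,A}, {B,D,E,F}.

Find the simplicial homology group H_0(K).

H_0 = Z.

Fix the vertex order A < B < D < E < F and write every simplex with vertices in increasing order. Then dim K = 3 and the simplices of K are:

  0-simplices (5): A, B, D, E, F
  1-simplices (10): AB, AD, AE, AF, BD, BE, BF, DE, DF, EF
  2-simplices (10): ABD, ABE, ABF, ADE, ADF, AEF, BDE, BDF, BEF, DEF
  3-simplices (5): ABDE, ABDF, ABEF, ADEF, BDEF

so the chain groups are C_0 ≅ Z^5, C_1 ≅ Z^10, C_2 ≅ Z^10, C_3 ≅ Z^5.

∂_1: C_1 → C_0 maps an edge to its endpoints' difference, ∂[p,q] = q − p.
As a 5×10 matrix over Z this has rank 4, with invariant factors (1,1,1,1).

The boundary map ∂_2: C_2 → C_1 acts by ∂[p,q,r] = [q,r] − [p,r] + [p,q]. For instance
  ∂BDE = DE − BE + BD,
  ∂ADF = DF − AF + AD.
The 10×10 boundary matrix has rank 6 and Smith normal form diag(1,1,1,1,1,1).

∂_3: C_3 → C_2 sends each 3-simplex σ to the alternating sum Σ_i (−1)^i (σ with its i-th vertex removed). For instance
  ∂BDEF = DEF − BEF + BDF − BDE,
  ∂ABEF = BEF − AEF + ABF − ABE.
The resulting 10×5 matrix has rank 4, and its Smith normal form has invariant factors (1,1,1,1).

Computing H_k = (kernel of ∂_k) / (image of ∂_{k+1}):

  H_0: rank C_0 − rank ∂_1 = 5 − 4 = 1, and the invariant factors of ∂_1 are all 1, so H_0 = Z.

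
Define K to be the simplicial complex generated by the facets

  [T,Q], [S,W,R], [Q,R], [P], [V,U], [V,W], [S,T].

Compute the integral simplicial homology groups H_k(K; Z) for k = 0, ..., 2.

We work with the vertex ordering P < Q < R < S < T < U < V < W. The simplices of K, each written with vertices in increasing order, are:

  0-simplices (8): P, Q, R, S, T, U, V, W
  1-simplices (8): QR, QT, RS, RW, ST, SW, UV, VW
  2-simplices (1): RSW

Hence C_0 ≅ Z^8, C_1 ≅ Z^8, C_2 ≅ Z^1.

∂_1: C_1 → C_0 sends each edge [p,q] (with p < q) to q − p.
The resulting 8×8 matrix has rank 6, and its Smith normal form has invariant factors (1,1,1,1,1,1).

Boundary ∂_2: C_2 → C_1 maps a triangle to the signed sum of its edges. For instance
  ∂RSW = SW − RW + RS.
This gives a 8×1 integer matrix of rank 1; reducing to Smith normal form yields diagonal entries (1).

Reading off H_k = ker ∂_k / im ∂_{k+1}:

  H_0: rank C_0 − rank ∂_1 = 8 − 6 = 2, and the invariant factors of ∂_1 are all 1, so H_0 = Z^2.
  H_1: rank ker ∂_1 − rank ∂_2 = (8 − 6) − 1 = 1, and the invariant factors of ∂_2 are all 1, so H_1 = Z.
  H_2: rank ker ∂_2 − rank ∂_3 = (1 − 1) − 0 = 0, and there is no ∂_3, so H_2 = 0.

H_0 ≅ Z^2,  H_1 ≅ Z,  H_2 = 0.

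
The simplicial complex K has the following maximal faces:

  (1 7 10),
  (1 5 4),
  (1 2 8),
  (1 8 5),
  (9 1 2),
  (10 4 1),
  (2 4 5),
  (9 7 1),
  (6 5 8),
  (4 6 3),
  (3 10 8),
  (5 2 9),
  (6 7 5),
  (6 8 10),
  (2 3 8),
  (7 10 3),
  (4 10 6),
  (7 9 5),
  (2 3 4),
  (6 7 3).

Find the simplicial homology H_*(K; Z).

H_0 ≅ Z,  H_1 ≅ Z ⊕ Z/2Z,  H_2 = 0.

Take the total order 1 < 2 < 3 < 4 < 5 < 6 < 7 < 8 < 9 < 10 on the vertex set. Then K (dimension 2) consists of the simplices:

  0-simplices (10): [1], [2], [3], [4], [5], [6], [7], [8], [9], [10]
  1-simplices (30): (30 of them)
  2-simplices (20): (20 of them)

Hence C_0 ≅ Z^10, C_1 ≅ Z^30, C_2 ≅ Z^20.

Boundary ∂_1: C_1 → C_0 sends each edge [p,q] (with p < q) to q − p. For instance
  ∂[5,7] = [7] − [5].
This gives a 10×30 integer matrix of rank 9; reducing to Smith normal form yields diagonal entries (1,1,1,1,1,1,1,1,1).

∂_2: C_2 → C_1 sends each 2-simplex [p,q,r] to [q,r] − [p,r] + [p,q]. For instance
  ∂[1,7,10] = [7,10] − [1,10] + [1,7],
  ∂[5,7,9] = [7,9] − [5,9] + [5,7].
This gives a 30×20 integer matrix of rank 20; reducing to Smith normal form yields diagonal entries (1,1,1,1,1,1,1,1,1,1,1,1,1,1,1,1,1,1,1,2).

Reading off H_k = ker ∂_k / im ∂_{k+1}:

  H_0: rank C_0 − rank ∂_1 = 10 − 9 = 1, and the invariant factors of ∂_1 are all 1, so H_0 ≅ Z.
  H_1: rank ker ∂_1 − rank ∂_2 = (30 − 9) − 20 = 1, and ∂_2 has invariant factor 2 > 1, so H_1 ≅ Z ⊕ Z/2Z.
  H_2: rank ker ∂_2 − rank ∂_3 = (20 − 20) − 0 = 0, and there is no ∂_3, so H_2 ≅ 0.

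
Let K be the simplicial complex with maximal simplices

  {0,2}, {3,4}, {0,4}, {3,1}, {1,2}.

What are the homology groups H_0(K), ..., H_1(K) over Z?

H_0 = Z,  H_1 = Z.

Order the vertices as 0 < 1 < 2 < 3 < 4. Listing each simplex with vertices in this order, K has dimension 1 with simplices:

  0-simplices (5): [0], [1], [2], [3], [4]
  1-simplices (5): [0,2], [0,4], [1,2], [1,3], [3,4]

giving chain groups C_0 ≅ Z^5, C_1 ≅ Z^5.

The boundary map ∂_1: C_1 → C_0 sends each edge [p,q] (with p < q) to q − p.
The resulting 5×5 matrix has rank 4, and its Smith normal form has invariant factors (1,1,1,1).

Reading off H_k = ker ∂_k / im ∂_{k+1}:

  H_0: rank C_0 − rank ∂_1 = 5 − 4 = 1, and the invariant factors of ∂_1 are all 1, so H_0 = Z.
  H_1: rank ker ∂_1 − rank ∂_2 = (5 − 4) − 0 = 1, and there is no ∂_2, so H_1 = Z.

As a check, the Euler characteristic is 5 − 5 = 0, which agrees with 1 − 1 = 0.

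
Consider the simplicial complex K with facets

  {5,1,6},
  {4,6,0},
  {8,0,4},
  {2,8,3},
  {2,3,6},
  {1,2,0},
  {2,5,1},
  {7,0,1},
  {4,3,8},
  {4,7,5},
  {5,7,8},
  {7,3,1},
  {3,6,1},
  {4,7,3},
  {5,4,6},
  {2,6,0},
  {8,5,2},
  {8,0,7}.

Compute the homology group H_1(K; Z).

H_1 ≅ Z ⊕ Z/2Z.

Fix the vertex order 0 < 1 < 2 < 3 < 4 < 5 < 6 < 7 < 8 and write every simplex with vertices in increasing order. Then dim K = 2 and the simplices of K are:

  0-simplices (9): [0], [1], [2], [3], [4], [5], [6], [7], [8]
  1-simplices (27): (27 of them)
  2-simplices (18): [0,1,2], [0,1,7], [0,2,6], [0,4,6], [0,4,8], [0,7,8], [1,2,5], [1,3,6], [1,3,7], [1,5,6], [2,3,6], [2,3,8], [2,5,8], [3,4,7], [3,4,8], [4,5,6], [4,5,7], [5,7,8]

giving chain groups C_0 ≅ Z^9, C_1 ≅ Z^27, C_2 ≅ Z^18.

Boundary ∂_1: C_1 → C_0 sends each edge [p,q] (with p < q) to q − p.
As a 9×27 matrix over Z this has rank 8, with invariant factors (1,1,1,1,1,1,1,1).

∂_2: C_2 → C_1 maps a triangle to the signed sum of its edges. For instance
  ∂[4,5,7] = [5,7] − [4,7] + [4,5],
  ∂[0,4,6] = [4,6] − [0,6] + [0,4].
The 27×18 boundary matrix has rank 18 and Smith normal form diag(1,1,1,1,1,1,1,1,1,1,1,1,1,1,1,1,1,2).

Reading off H_k = ker ∂_k / im ∂_{k+1}:

  H_1: rank ker ∂_1 − rank ∂_2 = (27 − 8) − 18 = 1, and ∂_2 has invariant factor 2 > 1, so H_1 ≅ Z ⊕ Z/2Z.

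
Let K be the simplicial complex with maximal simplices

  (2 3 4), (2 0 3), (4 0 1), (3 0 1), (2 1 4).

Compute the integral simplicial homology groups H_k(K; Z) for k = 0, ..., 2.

Fix the vertex order 0 < 1 < 2 < 3 < 4 and write every simplex with vertices in increasing order. Then dim K = 2 and the simplices of K are:

  0-simplices (5): [0], [1], [2], [3], [4]
  1-simplices (10): [0,1], [0,2], [0,3], [0,4], [1,2], [1,3], [1,4], [2,3], [2,4], [3,4]
  2-simplices (5): [0,1,3], [0,1,4], [0,2,3], [1,2,4], [2,3,4]

Hence C_0 ≅ Z^5, C_1 ≅ Z^10, C_2 ≅ Z^5.

Boundary ∂_1: C_1 → C_0 maps an edge to its endpoints' difference, ∂[p,q] = q − p. For instance
  ∂[3,4] = [4] − [3].
The resulting 5×10 matrix has rank 4, and its Smith normal form has invariant factors (1,1,1,1).

The boundary map ∂_2: C_2 → C_1 maps a triangle to the signed sum of its edges. For instance
  ∂[0,2,3] = [2,3] − [0,3] + [0,2],
  ∂[0,1,3] = [1,3] − [0,3] + [0,1].
This gives a 10×5 integer matrix of rank 5; reducing to Smith normal form yields diagonal entries (1,1,1,1,1).

Now H_k = ker ∂_k / im ∂_{k+1}, so:

  H_0: rank C_0 − rank ∂_1 = 5 − 4 = 1, and the invariant factors of ∂_1 are all 1, so H_0 = Z.
  H_1: rank ker ∂_1 − rank ∂_2 = (10 − 4) − 5 = 1, and the invariant factors of ∂_2 are all 1, so H_1 = Z.
  H_2: rank ker ∂_2 − rank ∂_3 = (5 − 5) − 0 = 0, and there is no ∂_3, so H_2 = 0.

H_0 = Z,  H_1 = Z,  H_2 = 0.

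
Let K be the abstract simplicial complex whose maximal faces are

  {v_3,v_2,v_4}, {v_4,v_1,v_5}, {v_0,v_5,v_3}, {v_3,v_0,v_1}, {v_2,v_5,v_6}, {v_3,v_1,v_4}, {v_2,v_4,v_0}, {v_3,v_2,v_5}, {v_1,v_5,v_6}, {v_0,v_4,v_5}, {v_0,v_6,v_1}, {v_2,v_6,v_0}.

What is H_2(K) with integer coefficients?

H_2 ≅ 0.

Take the total order v_0 < v_1 < v_2 < v_3 < v_4 < v_5 < v_6 on the vertex set. Then K (dimension 2) consists of the simplices:

  0-simplices (7): [v_0], [v_1], [v_2], [v_3], [v_4], [v_5], [v_6]
  1-simplices (18): (18 of them)
  2-simplices (12): (12 of them)

so the chain groups are C_0 ≅ Z^7, C_1 ≅ Z^18, C_2 ≅ Z^12.

Boundary ∂_1: C_1 → C_0 is given by ∂[p,q] = [q] − [p].
The 7×18 boundary matrix has rank 6 and Smith normal form diag(1,1,1,1,1,1).

∂_2: C_2 → C_1 acts by ∂[p,q,r] = [q,r] − [p,r] + [p,q]. For instance
  ∂[v_2,v_3,v_5] = [v_3,v_5] − [v_2,v_5] + [v_2,v_3],
  ∂[v_2,v_5,v_6] = [v_5,v_6] − [v_2,v_6] + [v_2,v_5].
This gives a 18×12 integer matrix of rank 12; reducing to Smith normal form yields diagonal entries (1,1,1,1,1,1,1,1,1,1,1,2).

Computing H_k = (kernel of ∂_k) / (image of ∂_{k+1}):

  H_2: rank ker ∂_2 − rank ∂_3 = (12 − 12) − 0 = 0, and there is no ∂_3, so H_2 = 0.

(K is a triangulation of the real projective plane RP^2.)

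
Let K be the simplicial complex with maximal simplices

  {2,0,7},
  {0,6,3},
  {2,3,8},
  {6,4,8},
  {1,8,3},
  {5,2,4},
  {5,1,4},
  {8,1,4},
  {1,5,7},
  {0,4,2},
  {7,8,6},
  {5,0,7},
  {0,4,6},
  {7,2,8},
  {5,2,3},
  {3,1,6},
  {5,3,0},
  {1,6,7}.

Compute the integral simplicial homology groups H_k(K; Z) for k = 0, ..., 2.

H_0 ≅ Z,  H_1 ≅ Z ⊕ Z/2Z,  H_2 = 0.

Fix the vertex order 0 < 1 < 2 < 3 < 4 < 5 < 6 < 7 < 8 and write every simplex with vertices in increasing order. Then dim K = 2 and the simplices of K are:

  0-simplices (9): [0], [1], [2], [3], [4], [5], [6], [7], [8]
  1-simplices (27): (27 of them)
  2-simplices (18): [0,2,4], [0,2,7], [0,3,5], [0,3,6], [0,4,6], [0,5,7], [1,3,6], [1,3,8], [1,4,5], [1,4,8], [1,5,7], [1,6,7], [2,3,5], [2,3,8], [2,4,5], [2,7,8], [4,6,8], [6,7,8]

so the chain groups are C_0 ≅ Z^9, C_1 ≅ Z^27, C_2 ≅ Z^18.

∂_1: C_1 → C_0 sends each edge [p,q] (with p < q) to q − p.
The 9×27 boundary matrix has rank 8 and Smith normal form diag(1,1,1,1,1,1,1,1).

The boundary map ∂_2: C_2 → C_1 maps a triangle to the signed sum of its edges. For instance
  ∂[1,4,5] = [4,5] − [1,5] + [1,4],
  ∂[1,3,8] = [3,8] − [1,8] + [1,3].
This gives a 27×18 integer matrix of rank 18; reducing to Smith normal form yields diagonal entries (1,1,1,1,1,1,1,1,1,1,1,1,1,1,1,1,1,2).

Computing H_k = (kernel of ∂_k) / (image of ∂_{k+1}):

  H_0: rank C_0 − rank ∂_1 = 9 − 8 = 1, and the invariant factors of ∂_1 are all 1, so H_0 ≅ Z.
  H_1: rank ker ∂_1 − rank ∂_2 = (27 − 8) − 18 = 1, and ∂_2 has invariant factor 2 > 1, so H_1 ≅ Z ⊕ Z/2Z.
  H_2: rank ker ∂_2 − rank ∂_3 = (18 − 18) − 0 = 0, and there is no ∂_3, so H_2 ≅ 0.

As a check, the Euler characteristic is 9 − 27 + 18 = 0, which agrees with 1 − 1 + 0 = 0.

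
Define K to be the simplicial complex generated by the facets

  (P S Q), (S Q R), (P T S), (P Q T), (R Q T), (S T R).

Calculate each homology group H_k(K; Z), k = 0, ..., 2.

Order the vertices as P < Q < R < S < T. Listing each simplex with vertices in this order, K has dimension 2 with simplices:

  0-simplices (5): P, Q, R, S, T
  1-simplices (9): PQ, PS, PT, QR, QS, QT, RS, RT, ST
  2-simplices (6): PQS, PQT, PST, QRS, QRT, RST

giving chain groups C_0 ≅ Z^5, C_1 ≅ Z^9, C_2 ≅ Z^6.

∂_1: C_1 → C_0 sends each edge [p,q] (with p < q) to q − p.
The resulting 5×9 matrix has rank 4, and its Smith normal form has invariant factors (1,1,1,1).

Boundary ∂_2: C_2 → C_1 sends each 2-simplex [p,q,r] to [q,r] − [p,r] + [p,q]. For instance
  ∂PQS = QS − PS + PQ,
  ∂PST = ST − PT + PS.
As a 9×6 matrix over Z this has rank 5, with invariant factors (1,1,1,1,1).

Now H_k = ker ∂_k / im ∂_{k+1}, so:

  H_0: rank C_0 − rank ∂_1 = 5 − 4 = 1, and the invariant factors of ∂_1 are all 1, so H_0 ≅ Z.
  H_1: rank ker ∂_1 − rank ∂_2 = (9 − 4) − 5 = 0, and the invariant factors of ∂_2 are all 1, so H_1 ≅ 0.
  H_2: rank ker ∂_2 − rank ∂_3 = (6 − 5) − 0 = 1, and there is no ∂_3, so H_2 ≅ Z.

As a check, the Euler characteristic is 5 − 9 + 6 = 2, which agrees with 1 − 0 + 1 = 2.

H_0 = Z,  H_1 = 0,  H_2 = Z.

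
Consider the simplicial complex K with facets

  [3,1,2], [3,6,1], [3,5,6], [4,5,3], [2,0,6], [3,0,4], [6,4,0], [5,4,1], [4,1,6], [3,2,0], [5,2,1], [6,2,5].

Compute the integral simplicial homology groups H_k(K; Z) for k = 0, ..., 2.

Take the total order 0 < 1 < 2 < 3 < 4 < 5 < 6 on the vertex set. Then K (dimension 2) consists of the simplices:

  0-simplices (7): [0], [1], [2], [3], [4], [5], [6]
  1-simplices (18): [0,2], [0,3], [0,4], [0,6], [1,2], [1,3], [1,4], [1,5], [1,6], [2,3], [2,5], [2,6], [3,4], [3,5], [3,6], [4,5], [4,6], [5,6]
  2-simplices (12): [0,2,3], [0,2,6], [0,3,4], [0,4,6], [1,2,3], [1,2,5], [1,3,6], [1,4,5], [1,4,6], [2,5,6], [3,4,5], [3,5,6]

Hence C_0 ≅ Z^7, C_1 ≅ Z^18, C_2 ≅ Z^12.

Boundary ∂_1: C_1 → C_0 maps an edge to its endpoints' difference, ∂[p,q] = q − p.
The resulting 7×18 matrix has rank 6, and its Smith normal form has invariant factors (1,1,1,1,1,1).

The boundary map ∂_2: C_2 → C_1 acts by ∂[p,q,r] = [q,r] − [p,r] + [p,q]. For instance
  ∂[0,4,6] = [4,6] − [0,6] + [0,4],
  ∂[1,2,5] = [2,5] − [1,5] + [1,2].
As a 18×12 matrix over Z this has rank 12, with invariant factors (1,1,1,1,1,1,1,1,1,1,1,2).

Computing H_k = (kernel of ∂_k) / (image of ∂_{k+1}):

  H_0: rank C_0 − rank ∂_1 = 7 − 6 = 1, and the invariant factors of ∂_1 are all 1, so H_0 = Z.
  H_1: rank ker ∂_1 − rank ∂_2 = (18 − 6) − 12 = 0, and ∂_2 has invariant factor 2 > 1, so H_1 = Z/2Z.
  H_2: rank ker ∂_2 − rank ∂_3 = (12 − 12) − 0 = 0, and there is no ∂_3, so H_2 = 0.

As a check, the Euler characteristic is 7 − 18 + 12 = 1, which agrees with 1 − 0 + 0 = 1.

H_0 = Z,  H_1 = Z/2Z,  H_2 = 0.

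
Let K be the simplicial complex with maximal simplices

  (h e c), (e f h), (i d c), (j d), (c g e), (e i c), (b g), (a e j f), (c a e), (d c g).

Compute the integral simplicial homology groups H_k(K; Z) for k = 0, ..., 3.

Take the total order a < b < c < d < e < f < g < h < i < j on the vertex set. Then K (dimension 3) consists of the simplices:

  0-simplices (10): a, b, c, d, e, f, g, h, i, j
  1-simplices (20): ac, ae, af, aj, bg, cd, ce, cg, ch, ci, dg, di, dj, ef, eg, eh, ei, ej, fh, fj
  2-simplices (11): ace, aef, aej, afj, cdg, cdi, ceg, ceh, cei, efh, efj
  3-simplices (1): aefj

so the chain groups are C_0 ≅ Z^10, C_1 ≅ Z^20, C_2 ≅ Z^11, C_3 ≅ Z^1.

Boundary ∂_1: C_1 → C_0 maps an edge to its endpoints' difference, ∂[p,q] = q − p.
As a 10×20 matrix over Z this has rank 9, with invariant factors (1,1,1,1,1,1,1,1,1).

∂_2: C_2 → C_1 acts by ∂[p,q,r] = [q,r] − [p,r] + [p,q]. For instance
  ∂efj = fj − ej + ef,
  ∂ace = ce − ae + ac.
The 20×11 boundary matrix has rank 10 and Smith normal form diag(1,1,1,1,1,1,1,1,1,1).

Boundary ∂_3: C_3 → C_2 sends each 3-simplex σ to the alternating sum Σ_i (−1)^i (σ with its i-th vertex removed). For instance
  ∂aefj = efj − afj + aej − aef.
The resulting 11×1 matrix has rank 1, and its Smith normal form has invariant factors (1).

Reading off H_k = ker ∂_k / im ∂_{k+1}:

  H_0: rank C_0 − rank ∂_1 = 10 − 9 = 1, and the invariant factors of ∂_1 are all 1, so H_0 = Z.
  H_1: rank ker ∂_1 − rank ∂_2 = (20 − 9) − 10 = 1, and the invariant factors of ∂_2 are all 1, so H_1 = Z.
  H_2: rank ker ∂_2 − rank ∂_3 = (11 − 10) − 1 = 0, and the invariant factors of ∂_3 are all 1, so H_2 = 0.
  H_3: rank ker ∂_3 − rank ∂_4 = (1 − 1) − 0 = 0, and there is no ∂_4, so H_3 = 0.

As a check, the Euler characteristic is 10 − 20 + 11 − 1 = 0, which agrees with 1 − 1 + 0 − 0 = 0.

H_0 = Z,  H_1 = Z,  H_2 = 0,  H_3 = 0.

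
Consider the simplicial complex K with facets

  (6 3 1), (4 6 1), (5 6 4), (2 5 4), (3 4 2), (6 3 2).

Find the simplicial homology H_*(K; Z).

H_0 = Z,  H_1 = Z,  H_2 = 0.

We work with the vertex ordering 1 < 2 < 3 < 4 < 5 < 6. The simplices of K, each written with vertices in increasing order, are:

  0-simplices (6): [1], [2], [3], [4], [5], [6]
  1-simplices (12): [1,3], [1,4], [1,6], [2,3], [2,4], [2,5], [2,6], [3,4], [3,6], [4,5], [4,6], [5,6]
  2-simplices (6): [1,3,6], [1,4,6], [2,3,4], [2,3,6], [2,4,5], [4,5,6]

Hence C_0 ≅ Z^6, C_1 ≅ Z^12, C_2 ≅ Z^6.

∂_1: C_1 → C_0 is given by ∂[p,q] = [q] − [p]. For instance
  ∂[1,3] = [3] − [1].
The resulting 6×12 matrix has rank 5, and its Smith normal form has invariant factors (1,1,1,1,1).

Boundary ∂_2: C_2 → C_1 acts by ∂[p,q,r] = [q,r] − [p,r] + [p,q]. For instance
  ∂[1,3,6] = [3,6] − [1,6] + [1,3],
  ∂[1,4,6] = [4,6] − [1,6] + [1,4].
As a 12×6 matrix over Z this has rank 6, with invariant factors (1,1,1,1,1,1).

Computing H_k = (kernel of ∂_k) / (image of ∂_{k+1}):

  H_0: rank C_0 − rank ∂_1 = 6 − 5 = 1, and the invariant factors of ∂_1 are all 1, so H_0 = Z.
  H_1: rank ker ∂_1 − rank ∂_2 = (12 − 5) − 6 = 1, and the invariant factors of ∂_2 are all 1, so H_1 = Z.
  H_2: rank ker ∂_2 − rank ∂_3 = (6 − 6) − 0 = 0, and there is no ∂_3, so H_2 = 0.

As a check, the Euler characteristic is 6 − 12 + 6 = 0, which agrees with 1 − 1 + 0 = 0.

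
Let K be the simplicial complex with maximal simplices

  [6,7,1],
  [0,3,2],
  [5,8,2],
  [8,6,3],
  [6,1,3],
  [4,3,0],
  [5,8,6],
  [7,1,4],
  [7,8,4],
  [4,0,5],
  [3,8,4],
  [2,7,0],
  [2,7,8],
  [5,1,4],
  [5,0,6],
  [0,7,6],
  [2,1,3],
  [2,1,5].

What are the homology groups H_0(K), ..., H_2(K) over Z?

Take the total order 0 < 1 < 2 < 3 < 4 < 5 < 6 < 7 < 8 on the vertex set. Then K (dimension 2) consists of the simplices:

  0-simplices (9): [0], [1], [2], [3], [4], [5], [6], [7], [8]
  1-simplices (27): (27 of them)
  2-simplices (18): [0,2,3], [0,2,7], [0,3,4], [0,4,5], [0,5,6], [0,6,7], [1,2,3], [1,2,5], [1,3,6], [1,4,5], [1,4,7], [1,6,7], [2,5,8], [2,7,8], [3,4,8], [3,6,8], [4,7,8], [5,6,8]

so the chain groups are C_0 ≅ Z^9, C_1 ≅ Z^27, C_2 ≅ Z^18.

The boundary map ∂_1: C_1 → C_0 is given by ∂[p,q] = [q] − [p]. For instance
  ∂[0,4] = [4] − [0].
The 9×27 boundary matrix has rank 8 and Smith normal form diag(1,1,1,1,1,1,1,1).

The boundary map ∂_2: C_2 → C_1 sends each 2-simplex [p,q,r] to [q,r] − [p,r] + [p,q]. For instance
  ∂[4,7,8] = [7,8] − [4,8] + [4,7],
  ∂[0,2,3] = [2,3] − [0,3] + [0,2].
The 27×18 boundary matrix has rank 17 and Smith normal form diag(1,1,1,1,1,1,1,1,1,1,1,1,1,1,1,1,1).

Reading off H_k = ker ∂_k / im ∂_{k+1}:

  H_0: rank C_0 − rank ∂_1 = 9 − 8 = 1, and the invariant factors of ∂_1 are all 1, so H_0 = Z.
  H_1: rank ker ∂_1 − rank ∂_2 = (27 − 8) − 17 = 2, and the invariant factors of ∂_2 are all 1, so H_1 = Z^2.
  H_2: rank ker ∂_2 − rank ∂_3 = (18 − 17) − 0 = 1, and there is no ∂_3, so H_2 = Z.

(K is a triangulation of the torus T^2.)

H_0 ≅ Z,  H_1 ≅ Z^2,  H_2 ≅ Z.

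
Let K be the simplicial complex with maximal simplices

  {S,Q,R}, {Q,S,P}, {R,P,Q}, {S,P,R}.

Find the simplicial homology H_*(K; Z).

H_0 = Z,  H_1 = 0,  H_2 = Z.

Order the vertices as P < Q < R < S. Listing each simplex with vertices in this order, K has dimension 2 with simplices:

  0-simplices (4): P, Q, R, S
  1-simplices (6): PQ, PR, PS, QR, QS, RS
  2-simplices (4): PQR, PQS, PRS, QRS

Hence C_0 ≅ Z^4, C_1 ≅ Z^6, C_2 ≅ Z^4.

∂_1: C_1 → C_0 is given by ∂[p,q] = [q] − [p].
The resulting 4×6 matrix has rank 3, and its Smith normal form has invariant factors (1,1,1).

Boundary ∂_2: C_2 → C_1 acts by ∂[p,q,r] = [q,r] − [p,r] + [p,q]. For instance
  ∂PQS = QS − PS + PQ,
  ∂PRS = RS − PS + PR.
As a 6×4 matrix over Z this has rank 3, with invariant factors (1,1,1).

From H_k ≅ ker(∂_k) / im(∂_{k+1}) we obtain:

  H_0: rank C_0 − rank ∂_1 = 4 − 3 = 1, and the invariant factors of ∂_1 are all 1, so H_0 ≅ Z.
  H_1: rank ker ∂_1 − rank ∂_2 = (6 − 3) − 3 = 0, and the invariant factors of ∂_2 are all 1, so H_1 ≅ 0.
  H_2: rank ker ∂_2 − rank ∂_3 = (4 − 3) − 0 = 1, and there is no ∂_3, so H_2 ≅ Z.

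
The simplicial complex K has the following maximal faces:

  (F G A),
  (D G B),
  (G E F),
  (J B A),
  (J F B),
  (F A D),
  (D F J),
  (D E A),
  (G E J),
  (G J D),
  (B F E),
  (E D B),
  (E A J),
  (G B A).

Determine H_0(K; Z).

K has 7 vertices, 21 edges, 14 triangles.
rank ∂_0 = 0, rank ∂_1 = 6 ⇒ b_0 = 7 − 0 − 6 = 1; all invariant factors of ∂_1 are 1 so no torsion. So H_0 = Z.

H_0 ≅ Z.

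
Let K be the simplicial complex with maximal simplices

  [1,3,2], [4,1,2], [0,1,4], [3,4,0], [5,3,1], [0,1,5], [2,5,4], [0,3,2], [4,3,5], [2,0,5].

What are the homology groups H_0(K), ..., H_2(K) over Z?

H_0 ≅ Z,  H_1 ≅ Z/2,  H_2 = 0.

K has 6 vertices, 15 edges, 10 triangles.
rank ∂_0 = 0, rank ∂_1 = 5 ⇒ b_0 = 6 − 0 − 5 = 1; all invariant factors of ∂_1 are 1 so no torsion. So H_0 = Z.
rank ∂_1 = 5, rank ∂_2 = 10 ⇒ b_1 = 15 − 5 − 10 = 0; ∂_2 has invariant factor(s) [2] giving torsion. So H_1 = Z/2.
rank ∂_2 = 10, rank ∂_3 = 0 ⇒ b_2 = 10 − 10 − 0 = 0. So H_2 = 0.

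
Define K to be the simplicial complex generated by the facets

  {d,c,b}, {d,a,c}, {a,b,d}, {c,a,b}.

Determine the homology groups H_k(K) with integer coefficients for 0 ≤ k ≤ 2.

H_0 ≅ Z,  H_1 = 0,  H_2 ≅ Z.

Order the vertices as a < b < c < d. Listing each simplex with vertices in this order, K has dimension 2 with simplices:

  0-simplices (4): a, b, c, d
  1-simplices (6): ab, ac, ad, bc, bd, cd
  2-simplices (4): abc, abd, acd, bcd

giving chain groups C_0 ≅ Z^4, C_1 ≅ Z^6, C_2 ≅ Z^4.

Boundary ∂_1: C_1 → C_0 maps an edge to its endpoints' difference, ∂[p,q] = q − p.
The 4×6 boundary matrix has rank 3 and Smith normal form diag(1,1,1).

Boundary ∂_2: C_2 → C_1 maps a triangle to the signed sum of its edges. For instance
  ∂abc = bc − ac + ab,
  ∂acd = cd − ad + ac.
The resulting 6×4 matrix has rank 3, and its Smith normal form has invariant factors (1,1,1).

Computing H_k = (kernel of ∂_k) / (image of ∂_{k+1}):

  H_0: rank C_0 − rank ∂_1 = 4 − 3 = 1, and the invariant factors of ∂_1 are all 1, so H_0 ≅ Z.
  H_1: rank ker ∂_1 − rank ∂_2 = (6 − 3) − 3 = 0, and the invariant factors of ∂_2 are all 1, so H_1 ≅ 0.
  H_2: rank ker ∂_2 − rank ∂_3 = (4 − 3) − 0 = 1, and there is no ∂_3, so H_2 ≅ Z.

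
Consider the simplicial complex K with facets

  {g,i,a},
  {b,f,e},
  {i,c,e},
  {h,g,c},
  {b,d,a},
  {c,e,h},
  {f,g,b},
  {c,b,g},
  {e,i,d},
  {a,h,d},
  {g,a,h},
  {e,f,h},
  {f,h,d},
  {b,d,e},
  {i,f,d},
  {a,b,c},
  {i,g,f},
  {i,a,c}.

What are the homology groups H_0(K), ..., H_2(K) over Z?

H_0 = Z,  H_1 = Z ⊕ Z_2,  H_2 = 0.

Take the total order a < b < c < d < e < f < g < h < i on the vertex set. Then K (dimension 2) consists of the simplices:

  0-simplices (9): a, b, c, d, e, f, g, h, i
  1-simplices (27): ab, ac, ad, ag, ah, ai, bc, bd, be, bf, bg, ce, cg, ch, ci, de, df, dh, di, ef, eh, ei, fg, fh, fi, gh, gi
  2-simplices (18): abc, abd, aci, adh, agh, agi, bcg, bde, bef, bfg, ceh, cei, cgh, dei, dfh, dfi, efh, fgi

giving chain groups C_0 ≅ Z^9, C_1 ≅ Z^27, C_2 ≅ Z^18.

The boundary map ∂_1: C_1 → C_0 is given by ∂[p,q] = [q] − [p].
As a 9×27 matrix over Z this has rank 8, with invariant factors (1,1,1,1,1,1,1,1).

The boundary map ∂_2: C_2 → C_1 sends each 2-simplex [p,q,r] to [q,r] − [p,r] + [p,q]. For instance
  ∂cgh = gh − ch + cg,
  ∂abd = bd − ad + ab.
As a 27×18 matrix over Z this has rank 18, with invariant factors (1,1,1,1,1,1,1,1,1,1,1,1,1,1,1,1,1,2).

From H_k ≅ ker(∂_k) / im(∂_{k+1}) we obtain:

  H_0: rank C_0 − rank ∂_1 = 9 − 8 = 1, and the invariant factors of ∂_1 are all 1, so H_0 ≅ Z.
  H_1: rank ker ∂_1 − rank ∂_2 = (27 − 8) − 18 = 1, and ∂_2 has invariant factor 2 > 1, so H_1 ≅ Z ⊕ Z_2.
  H_2: rank ker ∂_2 − rank ∂_3 = (18 − 18) − 0 = 0, and there is no ∂_3, so H_2 ≅ 0.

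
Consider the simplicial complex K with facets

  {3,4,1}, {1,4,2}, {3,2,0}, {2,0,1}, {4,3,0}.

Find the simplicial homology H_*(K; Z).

K has 5 vertices, 10 edges, 5 triangles.
rank ∂_0 = 0, rank ∂_1 = 4 ⇒ b_0 = 5 − 0 − 4 = 1; all invariant factors of ∂_1 are 1 so no torsion. So H_0 ≅ Z.
rank ∂_1 = 4, rank ∂_2 = 5 ⇒ b_1 = 10 − 4 − 5 = 1; all invariant factors of ∂_2 are 1 so no torsion. So H_1 ≅ Z.
rank ∂_2 = 5, rank ∂_3 = 0 ⇒ b_2 = 5 − 5 − 0 = 0. So H_2 ≅ 0.

H_0 = Z,  H_1 = Z,  H_2 = 0.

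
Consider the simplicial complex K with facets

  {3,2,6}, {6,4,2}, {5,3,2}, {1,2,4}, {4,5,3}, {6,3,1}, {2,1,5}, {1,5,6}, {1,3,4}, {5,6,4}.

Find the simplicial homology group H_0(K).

Take the total order 1 < 2 < 3 < 4 < 5 < 6 on the vertex set. Then K (dimension 2) consists of the simplices:

  0-simplices (6): [1], [2], [3], [4], [5], [6]
  1-simplices (15): [1,2], [1,3], [1,4], [1,5], [1,6], [2,3], [2,4], [2,5], [2,6], [3,4], [3,5], [3,6], [4,5], [4,6], [5,6]
  2-simplices (10): [1,2,4], [1,2,5], [1,3,4], [1,3,6], [1,5,6], [2,3,5], [2,3,6], [2,4,6], [3,4,5], [4,5,6]

Hence C_0 ≅ Z^6, C_1 ≅ Z^15, C_2 ≅ Z^10.

The boundary map ∂_1: C_1 → C_0 maps an edge to its endpoints' difference, ∂[p,q] = q − p.
The 6×15 boundary matrix has rank 5 and Smith normal form diag(1,1,1,1,1).

∂_2: C_2 → C_1 sends each 2-simplex [p,q,r] to [q,r] − [p,r] + [p,q]. For instance
  ∂[3,4,5] = [4,5] − [3,5] + [3,4],
  ∂[1,5,6] = [5,6] − [1,6] + [1,5].
This gives a 15×10 integer matrix of rank 10; reducing to Smith normal form yields diagonal entries (1,1,1,1,1,1,1,1,1,2).

Reading off H_k = ker ∂_k / im ∂_{k+1}:

  H_0: rank C_0 − rank ∂_1 = 6 − 5 = 1, and the invariant factors of ∂_1 are all 1, so H_0 ≅ Z.

H_0 = Z.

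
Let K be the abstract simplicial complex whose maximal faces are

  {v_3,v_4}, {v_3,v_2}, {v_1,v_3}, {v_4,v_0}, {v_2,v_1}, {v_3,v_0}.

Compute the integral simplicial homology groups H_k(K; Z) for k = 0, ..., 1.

H_0 = Z,  H_1 = Z^2.

Take the total order v_0 < v_1 < v_2 < v_3 < v_4 on the vertex set. Then K (dimension 1) consists of the simplices:

  0-simplices (5): [v_0], [v_1], [v_2], [v_3], [v_4]
  1-simplices (6): [v_0,v_3], [v_0,v_4], [v_1,v_2], [v_1,v_3], [v_2,v_3], [v_3,v_4]

giving chain groups C_0 ≅ Z^5, C_1 ≅ Z^6.

∂_1: C_1 → C_0 sends each edge [p,q] (with p < q) to q − p. For instance
  ∂[v_3,v_4] = [v_4] − [v_3].
The 5×6 boundary matrix has rank 4 and Smith normal form diag(1,1,1,1).

Computing H_k = (kernel of ∂_k) / (image of ∂_{k+1}):

  H_0: rank C_0 − rank ∂_1 = 5 − 4 = 1, and the invariant factors of ∂_1 are all 1, so H_0 = Z.
  H_1: rank ker ∂_1 − rank ∂_2 = (6 − 4) − 0 = 2, and there is no ∂_2, so H_1 = Z^2.

(K is a triangulation of a wedge of 2 circles.)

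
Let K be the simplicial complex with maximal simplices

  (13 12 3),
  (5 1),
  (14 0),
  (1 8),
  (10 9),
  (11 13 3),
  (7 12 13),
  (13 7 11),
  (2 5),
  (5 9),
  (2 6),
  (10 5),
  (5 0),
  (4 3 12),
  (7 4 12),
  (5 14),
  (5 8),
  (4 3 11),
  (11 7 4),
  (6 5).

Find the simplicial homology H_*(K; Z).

H_0 ≅ Z^2,  H_1 ≅ Z^4,  H_2 ≅ Z.

Fix the vertex order 0 < 1 < 2 < 3 < 4 < 5 < 6 < 7 < 8 < 9 < 10 < 11 < 12 < 13 < 14 and write every simplex with vertices in increasing order. Then dim K = 2 and the simplices of K are:

  0-simplices (15): [0], [1], [2], [3], [4], [5], [6], [7], [8], [9], [10], [11], [12], [13], [14]
  1-simplices (24): (24 of them)
  2-simplices (8): [3,4,11], [3,4,12], [3,11,13], [3,12,13], [4,7,11], [4,7,12], [7,11,13], [7,12,13]

Hence C_0 ≅ Z^15, C_1 ≅ Z^24, C_2 ≅ Z^8.

The boundary map ∂_1: C_1 → C_0 maps an edge to its endpoints' difference, ∂[p,q] = q − p.
As a 15×24 matrix over Z this has rank 13, with invariant factors (1,1,1,1,1,1,1,1,1,1,1,1,1).

Boundary ∂_2: C_2 → C_1 acts by ∂[p,q,r] = [q,r] − [p,r] + [p,q]. For instance
  ∂[3,12,13] = [12,13] − [3,13] + [3,12],
  ∂[3,4,11] = [4,11] − [3,11] + [3,4].
As a 24×8 matrix over Z this has rank 7, with invariant factors (1,1,1,1,1,1,1).

From H_k ≅ ker(∂_k) / im(∂_{k+1}) we obtain:

  H_0: rank C_0 − rank ∂_1 = 15 − 13 = 2, and the invariant factors of ∂_1 are all 1, so H_0 = Z^2.
  H_1: rank ker ∂_1 − rank ∂_2 = (24 − 13) − 7 = 4, and the invariant factors of ∂_2 are all 1, so H_1 = Z^4.
  H_2: rank ker ∂_2 − rank ∂_3 = (8 − 7) − 0 = 1, and there is no ∂_3, so H_2 = Z.

As a check, the Euler characteristic is 15 − 24 + 8 = -1, which agrees with 2 − 4 + 1 = -1.
(K is a triangulation of the disjoint union of a wedge of 4 circles and the 2-sphere S^2.)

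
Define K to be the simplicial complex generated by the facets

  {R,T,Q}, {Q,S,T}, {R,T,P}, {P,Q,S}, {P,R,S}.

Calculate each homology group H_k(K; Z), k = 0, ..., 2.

K has 5 vertices, 10 edges, 5 triangles.
rank ∂_0 = 0, rank ∂_1 = 4 ⇒ b_0 = 5 − 0 − 4 = 1; all invariant factors of ∂_1 are 1 so no torsion. So H_0 = Z.
rank ∂_1 = 4, rank ∂_2 = 5 ⇒ b_1 = 10 − 4 − 5 = 1; all invariant factors of ∂_2 are 1 so no torsion. So H_1 = Z.
rank ∂_2 = 5, rank ∂_3 = 0 ⇒ b_2 = 5 − 5 − 0 = 0. So H_2 = 0.

H_0 = Z,  H_1 = Z,  H_2 = 0.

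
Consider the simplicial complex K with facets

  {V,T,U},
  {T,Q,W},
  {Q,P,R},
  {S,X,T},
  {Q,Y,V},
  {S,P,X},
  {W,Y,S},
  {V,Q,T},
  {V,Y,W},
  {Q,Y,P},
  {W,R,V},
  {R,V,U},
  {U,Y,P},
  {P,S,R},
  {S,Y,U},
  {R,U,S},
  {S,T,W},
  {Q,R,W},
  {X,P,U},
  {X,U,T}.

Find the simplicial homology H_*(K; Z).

We work with the vertex ordering P < Q < R < S < T < U < V < W < X < Y. The simplices of K, each written with vertices in increasing order, are:

  0-simplices (10): P, Q, R, S, T, U, V, W, X, Y
  1-simplices (30): PQ, PR, PS, PU, PX, PY, QR, QT, QV, QW, QY, RS, RU, RV, RW, ST, SU, SW, SX, SY, TU, TV, TW, TX, UV, UX, UY, VW, VY, WY
  2-simplices (20): PQR, PQY, PRS, PSX, PUX, PUY, QRW, QTV, QTW, QVY, RSU, RUV, RVW, STW, STX, SUY, SWY, TUV, TUX, VWY

so the chain groups are C_0 ≅ Z^10, C_1 ≅ Z^30, C_2 ≅ Z^20.

The boundary map ∂_1: C_1 → C_0 sends each edge [p,q] (with p < q) to q − p. For instance
  ∂PR = R − P.
The 10×30 boundary matrix has rank 9 and Smith normal form diag(1,1,1,1,1,1,1,1,1).

∂_2: C_2 → C_1 maps a triangle to the signed sum of its edges. For instance
  ∂SUY = UY − SY + SU,
  ∂QVY = VY − QY + QV.
As a 30×20 matrix over Z this has rank 20, with invariant factors (1,1,1,1,1,1,1,1,1,1,1,1,1,1,1,1,1,1,1,2).

Reading off H_k = ker ∂_k / im ∂_{k+1}:

  H_0: rank C_0 − rank ∂_1 = 10 − 9 = 1, and the invariant factors of ∂_1 are all 1, so H_0 = Z.
  H_1: rank ker ∂_1 − rank ∂_2 = (30 − 9) − 20 = 1, and ∂_2 has invariant factor 2 > 1, so H_1 = Z ⊕ Z/2Z.
  H_2: rank ker ∂_2 − rank ∂_3 = (20 − 20) − 0 = 0, and there is no ∂_3, so H_2 = 0.

As a check, the Euler characteristic is 10 − 30 + 20 = 0, which agrees with 1 − 1 + 0 = 0.

H_0 = Z,  H_1 = Z ⊕ Z/2Z,  H_2 = 0.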